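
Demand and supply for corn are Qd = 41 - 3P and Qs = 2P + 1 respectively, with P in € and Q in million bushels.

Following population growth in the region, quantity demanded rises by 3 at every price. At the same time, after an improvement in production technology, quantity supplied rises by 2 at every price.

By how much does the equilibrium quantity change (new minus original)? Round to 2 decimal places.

Before the shock: 41 - 3P = 2P + 1 ⇒ 40 = 5P ⇒ P = 8, Q = 17.
With the change applied: demand Qd = 44 - 3P, supply Qs = 2P + 3.
New equilibrium: 44 - 3P = 2P + 3 ⇒ 41 = 5P ⇒ P = 8.2, Q = 19.4.
ΔQ = 19.4 − 17 = +2.40.

+2.40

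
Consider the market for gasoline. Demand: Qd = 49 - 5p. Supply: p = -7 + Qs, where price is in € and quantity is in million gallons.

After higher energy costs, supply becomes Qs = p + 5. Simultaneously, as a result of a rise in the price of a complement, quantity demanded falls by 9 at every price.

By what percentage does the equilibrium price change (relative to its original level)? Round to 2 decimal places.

Solve the original market: 49 - 5p = p + 7, hence p = 7 and Q = 14.
The new curves are Qd = 40 - 5p (demand) and Qs = p + 5 (supply).
Setting them equal: 40 - 5p = p + 5 → 35 = 6p, so p = 35/6 ≈ 5.8333 and Q = 65/6 ≈ 10.8333.
%Δp = (5.8333 − 7) / 7 × 100 = -16.67%.

-16.67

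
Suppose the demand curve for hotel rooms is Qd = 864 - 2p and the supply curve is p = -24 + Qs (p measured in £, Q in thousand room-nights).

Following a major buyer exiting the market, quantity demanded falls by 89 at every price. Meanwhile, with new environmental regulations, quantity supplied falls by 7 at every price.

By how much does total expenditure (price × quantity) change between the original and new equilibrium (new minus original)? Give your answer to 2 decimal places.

Initially, 864 - 2p = p + 24, so 840 = 3p and p = 280, Q = 304.
The shock moves the curves to Qd = 775 - 2p and Qs = p + 17.
Equate the new curves: 775 - 2p = p + 17, giving 758 = 3p, p = 758/3 ≈ 252.6667, Q = 809/3 ≈ 269.6667.
Expenditure moves from 280×304 = 85120 to 252.6667×269.6667 = 68135.7778; change = -16984.22.

-16984.22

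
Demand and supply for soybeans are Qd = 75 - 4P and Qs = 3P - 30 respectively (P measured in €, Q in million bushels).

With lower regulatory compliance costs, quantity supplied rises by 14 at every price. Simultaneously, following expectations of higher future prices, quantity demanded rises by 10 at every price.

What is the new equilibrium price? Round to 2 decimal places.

Original equilibrium: 75 - 4P = 3P - 30 gives 105 = 7P, so P = 15 and Q = 15.
With the change applied: demand Qd = 85 - 4P, supply Qs = 3P - 16.
Clearing the new market: 85 - 4P = 3P - 16, so P = 101/7 ≈ 14.4286 and Q = 191/7 ≈ 27.2857.

14.43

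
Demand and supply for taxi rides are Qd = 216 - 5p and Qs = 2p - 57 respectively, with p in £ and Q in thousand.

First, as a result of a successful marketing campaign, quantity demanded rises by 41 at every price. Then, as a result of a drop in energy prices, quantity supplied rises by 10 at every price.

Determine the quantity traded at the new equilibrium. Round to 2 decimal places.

39.86

Solve the original market: 216 - 5p = 2p - 57, hence p = 39 and Q = 21.
The new curves are Qd = 257 - 5p (demand) and Qs = 2p - 47 (supply).
New equilibrium: 257 - 5p = 2p - 47 ⇒ 304 = 7p ⇒ p = 304/7 ≈ 43.4286, Q = 279/7 ≈ 39.8571.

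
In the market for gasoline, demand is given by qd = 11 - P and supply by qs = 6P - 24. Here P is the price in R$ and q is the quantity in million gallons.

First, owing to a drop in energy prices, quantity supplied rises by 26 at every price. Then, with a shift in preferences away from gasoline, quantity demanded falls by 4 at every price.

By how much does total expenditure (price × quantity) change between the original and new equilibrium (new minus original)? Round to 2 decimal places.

Initially, 11 - P = 6P - 24, so 35 = 7P and P = 5, q = 6.
The new curves are qd = 7 - P (demand) and qs = 6P + 2 (supply).
Setting them equal: 7 - P = 6P + 2 → 5 = 7P, so P = 5/7 ≈ 0.7143 and q = 44/7 ≈ 6.2857.
Expenditure moves from 5×6 = 30 to 0.7143×6.2857 = 4.4898; change = -25.51.

-25.51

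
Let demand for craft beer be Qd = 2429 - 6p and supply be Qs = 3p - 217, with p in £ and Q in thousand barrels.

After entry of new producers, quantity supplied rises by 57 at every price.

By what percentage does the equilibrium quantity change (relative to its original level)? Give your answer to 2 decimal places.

Solve the original market: 2429 - 6p = 3p - 217, hence p = 294 and Q = 665.
With the change applied: demand Qd = 2429 - 6p, supply Qs = 3p - 160.
Equate the new curves: 2429 - 6p = 3p - 160, giving 2589 = 9p, p = 863/3 ≈ 287.6667, Q = 703.
%ΔQ = (703 − 665) / 665 × 100 = +5.71%.

+5.71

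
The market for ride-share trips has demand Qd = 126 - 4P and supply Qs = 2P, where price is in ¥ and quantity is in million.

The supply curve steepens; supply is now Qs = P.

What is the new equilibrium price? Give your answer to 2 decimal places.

25.20

Before the shock: 126 - 4P = 2P ⇒ 126 = 6P ⇒ P = 21, Q = 42.
The new curves are Qd = 126 - 4P (demand) and Qs = P (supply).
Setting them equal: 126 - 4P = P → 126 = 5P, so P = 25.2 and Q = 25.2.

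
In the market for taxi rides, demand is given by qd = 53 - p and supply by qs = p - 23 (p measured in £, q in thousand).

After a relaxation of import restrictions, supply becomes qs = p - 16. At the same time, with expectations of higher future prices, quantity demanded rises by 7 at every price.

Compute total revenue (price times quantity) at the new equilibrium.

Initially, 53 - p = p - 23, so 76 = 2p and p = 38, q = 15.
After the shift, demand is qd = 60 - p and supply is qs = p - 16.
Clearing the new market: 60 - p = p - 16, so p = 38 and q = 22.
New expenditure = 38 × 22 = 836.

836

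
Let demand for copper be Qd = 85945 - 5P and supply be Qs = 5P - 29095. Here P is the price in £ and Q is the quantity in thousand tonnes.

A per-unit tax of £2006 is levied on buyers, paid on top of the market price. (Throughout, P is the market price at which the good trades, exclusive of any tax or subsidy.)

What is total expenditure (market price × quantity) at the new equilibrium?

Solve the original market: 85945 - 5P = 5P - 29095, hence P = 11504 and Q = 28425.
Since buyers pay the price plus the tax, the effective demand curve becomes Qd = 75915 - 5P.
New equilibrium: 75915 - 5P = 5P - 29095 ⇒ 105010 = 10P ⇒ P = 10501, Q = 23410.
New expenditure = 10501 × 23410 = 245828410.

245828410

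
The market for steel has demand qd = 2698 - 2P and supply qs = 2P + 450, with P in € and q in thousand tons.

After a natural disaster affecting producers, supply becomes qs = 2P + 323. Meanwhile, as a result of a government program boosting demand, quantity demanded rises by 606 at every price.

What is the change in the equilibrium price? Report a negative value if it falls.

+183.25

Initially, 2698 - 2P = 2P + 450, so 2248 = 4P and P = 562, q = 1574.
The new curves are qd = 3304 - 2P (demand) and qs = 2P + 323 (supply).
Clearing the new market: 3304 - 2P = 2P + 323, so P = 745.25 and q = 1813.5.
ΔP = 745.25 − 562 = +183.25.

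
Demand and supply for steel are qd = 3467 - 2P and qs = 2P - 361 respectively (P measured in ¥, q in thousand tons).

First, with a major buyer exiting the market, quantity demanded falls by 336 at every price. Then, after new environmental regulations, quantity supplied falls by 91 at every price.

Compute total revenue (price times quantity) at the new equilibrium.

Original equilibrium: 3467 - 2P = 2P - 361 gives 3828 = 4P, so P = 957 and q = 1553.
The new curves are qd = 3131 - 2P (demand) and qs = 2P - 452 (supply).
Setting them equal: 3131 - 2P = 2P - 452 → 3583 = 4P, so P = 895.75 and q = 1339.5.
New expenditure = 895.75 × 1339.5 = 1199857.125.

1199857.125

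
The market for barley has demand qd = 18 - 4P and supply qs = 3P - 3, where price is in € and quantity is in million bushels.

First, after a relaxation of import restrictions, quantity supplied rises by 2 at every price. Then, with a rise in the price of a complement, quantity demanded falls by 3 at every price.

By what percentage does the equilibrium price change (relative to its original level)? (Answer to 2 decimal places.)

-23.81

Original equilibrium: 18 - 4P = 3P - 3 gives 21 = 7P, so P = 3 and q = 6.
With the change applied: demand qd = 15 - 4P, supply qs = 3P - 1.
Equate the new curves: 15 - 4P = 3P - 1, giving 16 = 7P, P = 16/7 ≈ 2.2857, q = 41/7 ≈ 5.8571.
%ΔP = (2.2857 − 3) / 3 × 100 = -23.81%.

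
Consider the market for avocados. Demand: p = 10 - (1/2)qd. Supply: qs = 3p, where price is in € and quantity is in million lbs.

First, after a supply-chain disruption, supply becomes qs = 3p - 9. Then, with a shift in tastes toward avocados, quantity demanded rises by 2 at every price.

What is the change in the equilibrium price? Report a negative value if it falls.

Initially, 20 - 2p = 3p, so 20 = 5p and p = 4, q = 12.
With the change applied: demand qd = 22 - 2p, supply qs = 3p - 9.
Equate the new curves: 22 - 2p = 3p - 9, giving 31 = 5p, p = 6.2, q = 9.6.
Δp = 6.2 − 4 = +2.2.

+2.2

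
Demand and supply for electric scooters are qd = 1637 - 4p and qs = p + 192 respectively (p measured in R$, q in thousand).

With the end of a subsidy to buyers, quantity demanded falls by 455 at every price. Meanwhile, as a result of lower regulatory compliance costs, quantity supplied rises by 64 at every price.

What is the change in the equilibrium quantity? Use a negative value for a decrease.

-39.8

Solve the original market: 1637 - 4p = p + 192, hence p = 289 and q = 481.
The shock moves the curves to qd = 1182 - 4p and qs = p + 256.
New equilibrium: 1182 - 4p = p + 256 ⇒ 926 = 5p ⇒ p = 185.2, q = 441.2.
Δq = 441.2 − 481 = -39.8.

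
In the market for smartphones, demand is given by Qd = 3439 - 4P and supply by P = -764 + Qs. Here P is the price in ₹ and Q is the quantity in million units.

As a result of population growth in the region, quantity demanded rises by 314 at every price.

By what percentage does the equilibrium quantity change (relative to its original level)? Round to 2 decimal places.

+4.83

Before the shock: 3439 - 4P = P + 764 ⇒ 2675 = 5P ⇒ P = 535, Q = 1299.
The shock moves the curves to Qd = 3753 - 4P and Qs = P + 764.
New equilibrium: 3753 - 4P = P + 764 ⇒ 2989 = 5P ⇒ P = 597.8, Q = 1361.8.
%ΔQ = (1361.8 − 1299) / 1299 × 100 = +4.83%.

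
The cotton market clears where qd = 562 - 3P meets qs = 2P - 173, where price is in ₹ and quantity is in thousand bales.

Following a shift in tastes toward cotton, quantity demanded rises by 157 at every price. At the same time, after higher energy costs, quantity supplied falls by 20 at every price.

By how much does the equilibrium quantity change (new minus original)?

+50.8

Before the shock: 562 - 3P = 2P - 173 ⇒ 735 = 5P ⇒ P = 147, q = 121.
The new curves are qd = 719 - 3P (demand) and qs = 2P - 193 (supply).
Equate the new curves: 719 - 3P = 2P - 193, giving 912 = 5P, P = 182.4, q = 171.8.
Δq = 171.8 − 121 = +50.8.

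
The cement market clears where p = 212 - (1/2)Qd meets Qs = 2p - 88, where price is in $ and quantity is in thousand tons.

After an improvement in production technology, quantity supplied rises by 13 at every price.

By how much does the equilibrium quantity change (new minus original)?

Before the shock: 424 - 2p = 2p - 88 ⇒ 512 = 4p ⇒ p = 128, Q = 168.
With the change applied: demand Qd = 424 - 2p, supply Qs = 2p - 75.
Equate the new curves: 424 - 2p = 2p - 75, giving 499 = 4p, p = 124.75, Q = 174.5.
ΔQ = 174.5 − 168 = +6.5.

+6.5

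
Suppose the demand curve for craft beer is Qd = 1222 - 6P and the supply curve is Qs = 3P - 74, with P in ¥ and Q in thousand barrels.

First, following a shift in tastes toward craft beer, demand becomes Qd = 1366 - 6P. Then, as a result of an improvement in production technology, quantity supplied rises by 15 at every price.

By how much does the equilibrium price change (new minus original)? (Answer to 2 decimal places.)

Initially, 1222 - 6P = 3P - 74, so 1296 = 9P and P = 144, Q = 358.
With the change applied: demand Qd = 1366 - 6P, supply Qs = 3P - 59.
New equilibrium: 1366 - 6P = 3P - 59 ⇒ 1425 = 9P ⇒ P = 475/3 ≈ 158.3333, Q = 416.
ΔP = 158.3333 − 144 = +14.33.

+14.33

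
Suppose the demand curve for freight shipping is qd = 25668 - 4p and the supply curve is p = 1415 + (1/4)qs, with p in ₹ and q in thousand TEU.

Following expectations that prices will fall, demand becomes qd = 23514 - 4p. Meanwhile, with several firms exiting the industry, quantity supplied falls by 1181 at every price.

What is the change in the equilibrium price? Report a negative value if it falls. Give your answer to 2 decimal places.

Original equilibrium: 25668 - 4p = 4p - 5660 gives 31328 = 8p, so p = 3916 and q = 10004.
The shock moves the curves to qd = 23514 - 4p and qs = 4p - 6841.
Setting them equal: 23514 - 4p = 4p - 6841 → 30355 = 8p, so p = 3794.375 and q = 8336.5.
Δp = 3794.375 − 3916 = -121.63.

-121.63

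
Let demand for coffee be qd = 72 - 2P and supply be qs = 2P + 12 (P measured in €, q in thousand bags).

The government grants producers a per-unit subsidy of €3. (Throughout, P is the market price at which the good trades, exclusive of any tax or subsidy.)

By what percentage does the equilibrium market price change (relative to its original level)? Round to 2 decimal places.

-10.00

Original equilibrium: 72 - 2P = 2P + 12 gives 60 = 4P, so P = 15 and q = 42.
Since sellers receive the price plus the subsidy, the effective supply curve becomes qs = 2P + 18.
Setting them equal: 72 - 2P = 2P + 18 → 54 = 4P, so P = 13.5 and q = 45.
%ΔP = (13.5 − 15) / 15 × 100 = -10.00%.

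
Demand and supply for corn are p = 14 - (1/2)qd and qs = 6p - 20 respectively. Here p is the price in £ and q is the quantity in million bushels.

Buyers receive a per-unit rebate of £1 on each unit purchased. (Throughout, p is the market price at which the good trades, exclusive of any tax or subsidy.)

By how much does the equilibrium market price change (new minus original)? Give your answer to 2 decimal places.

Initially, 28 - 2p = 6p - 20, so 48 = 8p and p = 6, q = 16.
Since buyers' out-of-pocket price is the market price minus the rebate, the effective demand curve becomes qd = 30 - 2p.
New equilibrium: 30 - 2p = 6p - 20 ⇒ 50 = 8p ⇒ p = 6.25, q = 17.5.
Δp = 6.25 − 6 = +0.25.

+0.25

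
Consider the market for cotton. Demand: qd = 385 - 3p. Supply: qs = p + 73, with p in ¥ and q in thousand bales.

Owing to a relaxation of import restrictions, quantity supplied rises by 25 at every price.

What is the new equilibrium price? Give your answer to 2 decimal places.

Before the shock: 385 - 3p = p + 73 ⇒ 312 = 4p ⇒ p = 78, q = 151.
The shock moves the curves to qd = 385 - 3p and qs = p + 98.
New equilibrium: 385 - 3p = p + 98 ⇒ 287 = 4p ⇒ p = 71.75, q = 169.75.

71.75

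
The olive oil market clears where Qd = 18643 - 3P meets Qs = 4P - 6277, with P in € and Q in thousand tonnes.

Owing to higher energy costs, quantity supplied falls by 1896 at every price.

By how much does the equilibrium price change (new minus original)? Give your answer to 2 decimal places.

+270.86

Original equilibrium: 18643 - 3P = 4P - 6277 gives 24920 = 7P, so P = 3560 and Q = 7963.
The shock moves the curves to Qd = 18643 - 3P and Qs = 4P - 8173.
Equate the new curves: 18643 - 3P = 4P - 8173, giving 26816 = 7P, P = 26816/7 ≈ 3830.8571, Q = 50053/7 ≈ 7150.4286.
ΔP = 3830.8571 − 3560 = +270.86.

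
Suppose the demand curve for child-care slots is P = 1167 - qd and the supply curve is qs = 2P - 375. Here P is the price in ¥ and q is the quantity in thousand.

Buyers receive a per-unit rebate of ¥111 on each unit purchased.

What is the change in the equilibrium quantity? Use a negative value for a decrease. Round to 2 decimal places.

Original equilibrium: 1167 - P = 2P - 375 gives 1542 = 3P, so P = 514 and q = 653.
Since buyers' out-of-pocket price is the market price minus the rebate, the effective demand curve becomes qd = 1278 - P.
New equilibrium: 1278 - P = 2P - 375 ⇒ 1653 = 3P ⇒ P = 551, q = 727.
Δq = 727 − 653 = +74.00.

+74.00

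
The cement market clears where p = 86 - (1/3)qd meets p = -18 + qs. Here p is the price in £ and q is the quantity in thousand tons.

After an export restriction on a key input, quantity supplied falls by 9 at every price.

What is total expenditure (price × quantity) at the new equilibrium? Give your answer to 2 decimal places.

4435.31

Original equilibrium: 258 - 3p = p + 18 gives 240 = 4p, so p = 60 and q = 78.
The new curves are qd = 258 - 3p (demand) and qs = p + 9 (supply).
New equilibrium: 258 - 3p = p + 9 ⇒ 249 = 4p ⇒ p = 62.25, q = 71.25.
New expenditure = 62.25 × 71.25 = 4435.31.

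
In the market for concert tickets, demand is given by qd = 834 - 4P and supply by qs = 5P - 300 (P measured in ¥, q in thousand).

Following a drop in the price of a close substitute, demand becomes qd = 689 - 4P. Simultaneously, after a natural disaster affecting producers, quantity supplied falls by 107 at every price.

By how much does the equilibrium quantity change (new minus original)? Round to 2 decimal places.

-128.11

Initially, 834 - 4P = 5P - 300, so 1134 = 9P and P = 126, q = 330.
With the change applied: demand qd = 689 - 4P, supply qs = 5P - 407.
Clearing the new market: 689 - 4P = 5P - 407, so P = 1096/9 ≈ 121.7778 and q = 1817/9 ≈ 201.8889.
Δq = 201.8889 − 330 = -128.11.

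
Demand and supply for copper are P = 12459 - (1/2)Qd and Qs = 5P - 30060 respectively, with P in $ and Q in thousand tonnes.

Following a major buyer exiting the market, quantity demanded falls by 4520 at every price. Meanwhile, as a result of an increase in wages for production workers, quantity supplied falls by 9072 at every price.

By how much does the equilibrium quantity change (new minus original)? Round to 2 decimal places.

Solve the original market: 24918 - 2P = 5P - 30060, hence P = 7854 and Q = 9210.
The new curves are Qd = 20398 - 2P (demand) and Qs = 5P - 39132 (supply).
Clearing the new market: 20398 - 2P = 5P - 39132, so P = 59530/7 ≈ 8504.2857 and Q = 23726/7 ≈ 3389.4286.
ΔQ = 3389.4286 − 9210 = -5820.57.

-5820.57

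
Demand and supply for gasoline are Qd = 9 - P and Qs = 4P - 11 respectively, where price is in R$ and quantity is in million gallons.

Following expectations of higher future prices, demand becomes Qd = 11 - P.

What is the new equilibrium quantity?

6.6

Before the shock: 9 - P = 4P - 11 ⇒ 20 = 5P ⇒ P = 4, Q = 5.
The shock moves the curves to Qd = 11 - P and Qs = 4P - 11.
Setting them equal: 11 - P = 4P - 11 → 22 = 5P, so P = 4.4 and Q = 6.6.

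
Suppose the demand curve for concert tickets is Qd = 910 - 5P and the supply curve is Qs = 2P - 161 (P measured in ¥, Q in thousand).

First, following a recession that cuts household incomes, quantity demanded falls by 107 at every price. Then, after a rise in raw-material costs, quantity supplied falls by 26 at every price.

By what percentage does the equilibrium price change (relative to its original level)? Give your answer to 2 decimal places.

Original equilibrium: 910 - 5P = 2P - 161 gives 1071 = 7P, so P = 153 and Q = 145.
After the shift, demand is Qd = 803 - 5P and supply is Qs = 2P - 187.
New equilibrium: 803 - 5P = 2P - 187 ⇒ 990 = 7P ⇒ P = 990/7 ≈ 141.4286, Q = 671/7 ≈ 95.8571.
%ΔP = (141.4286 − 153) / 153 × 100 = -7.56%.

-7.56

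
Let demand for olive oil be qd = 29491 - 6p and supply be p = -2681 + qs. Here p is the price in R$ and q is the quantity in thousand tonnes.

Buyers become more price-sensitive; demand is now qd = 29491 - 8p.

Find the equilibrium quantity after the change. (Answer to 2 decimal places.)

Original equilibrium: 29491 - 6p = p + 2681 gives 26810 = 7p, so p = 3830 and q = 6511.
After the shift, demand is qd = 29491 - 8p and supply is qs = p + 2681.
Equate the new curves: 29491 - 8p = p + 2681, giving 26810 = 9p, p = 26810/9 ≈ 2978.8889, q = 50939/9 ≈ 5659.8889.

5659.89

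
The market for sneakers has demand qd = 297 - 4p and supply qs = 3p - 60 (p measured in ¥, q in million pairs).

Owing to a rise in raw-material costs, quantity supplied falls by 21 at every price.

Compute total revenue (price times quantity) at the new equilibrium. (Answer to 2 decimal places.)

Initially, 297 - 4p = 3p - 60, so 357 = 7p and p = 51, q = 93.
After the shift, demand is qd = 297 - 4p and supply is qs = 3p - 81.
Setting them equal: 297 - 4p = 3p - 81 → 378 = 7p, so p = 54 and q = 81.
New expenditure = 54 × 81 = 4374.00.

4374.00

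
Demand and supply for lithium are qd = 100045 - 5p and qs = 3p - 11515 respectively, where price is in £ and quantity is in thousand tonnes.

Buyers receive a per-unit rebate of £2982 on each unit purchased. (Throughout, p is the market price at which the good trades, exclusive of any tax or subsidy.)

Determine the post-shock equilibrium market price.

Solve the original market: 100045 - 5p = 3p - 11515, hence p = 13945 and q = 30320.
Since buyers' out-of-pocket price is the market price minus the rebate, the effective demand curve becomes qd = 114955 - 5p.
Equate the new curves: 114955 - 5p = 3p - 11515, giving 126470 = 8p, p = 15808.75, q = 35911.25.

15808.75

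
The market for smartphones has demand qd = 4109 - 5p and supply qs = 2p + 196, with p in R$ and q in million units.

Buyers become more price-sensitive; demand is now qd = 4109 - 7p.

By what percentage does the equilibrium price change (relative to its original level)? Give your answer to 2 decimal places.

-22.22

Initially, 4109 - 5p = 2p + 196, so 3913 = 7p and p = 559, q = 1314.
With the change applied: demand qd = 4109 - 7p, supply qs = 2p + 196.
Clearing the new market: 4109 - 7p = 2p + 196, so p = 3913/9 ≈ 434.7778 and q = 9590/9 ≈ 1065.5556.
%Δp = (434.7778 − 559) / 559 × 100 = -22.22%.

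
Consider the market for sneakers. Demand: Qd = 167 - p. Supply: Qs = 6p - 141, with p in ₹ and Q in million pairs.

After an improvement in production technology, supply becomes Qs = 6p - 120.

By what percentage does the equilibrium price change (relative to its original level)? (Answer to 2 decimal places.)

-6.82

Solve the original market: 167 - p = 6p - 141, hence p = 44 and Q = 123.
The shock moves the curves to Qd = 167 - p and Qs = 6p - 120.
Equate the new curves: 167 - p = 6p - 120, giving 287 = 7p, p = 41, Q = 126.
%Δp = (41 − 44) / 44 × 100 = -6.82%.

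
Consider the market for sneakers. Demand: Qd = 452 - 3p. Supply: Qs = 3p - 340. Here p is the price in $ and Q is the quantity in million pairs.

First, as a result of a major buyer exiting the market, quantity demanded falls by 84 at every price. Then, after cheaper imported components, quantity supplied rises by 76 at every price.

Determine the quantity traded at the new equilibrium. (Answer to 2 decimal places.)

Before the shock: 452 - 3p = 3p - 340 ⇒ 792 = 6p ⇒ p = 132, Q = 56.
The new curves are Qd = 368 - 3p (demand) and Qs = 3p - 264 (supply).
New equilibrium: 368 - 3p = 3p - 264 ⇒ 632 = 6p ⇒ p = 316/3 ≈ 105.3333, Q = 52.

52.00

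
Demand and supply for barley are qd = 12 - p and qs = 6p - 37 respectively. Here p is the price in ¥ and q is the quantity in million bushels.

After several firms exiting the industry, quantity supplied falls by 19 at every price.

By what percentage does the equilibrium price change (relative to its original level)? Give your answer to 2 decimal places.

+38.78

Before the shock: 12 - p = 6p - 37 ⇒ 49 = 7p ⇒ p = 7, q = 5.
The new curves are qd = 12 - p (demand) and qs = 6p - 56 (supply).
Clearing the new market: 12 - p = 6p - 56, so p = 68/7 ≈ 9.7143 and q = 16/7 ≈ 2.2857.
%Δp = (9.7143 − 7) / 7 × 100 = +38.78%.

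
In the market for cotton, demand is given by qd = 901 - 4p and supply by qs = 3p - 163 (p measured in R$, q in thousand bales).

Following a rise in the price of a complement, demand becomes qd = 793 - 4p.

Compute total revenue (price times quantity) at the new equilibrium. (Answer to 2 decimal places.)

33694.12

Initially, 901 - 4p = 3p - 163, so 1064 = 7p and p = 152, q = 293.
After the shift, demand is qd = 793 - 4p and supply is qs = 3p - 163.
Setting them equal: 793 - 4p = 3p - 163 → 956 = 7p, so p = 956/7 ≈ 136.5714 and q = 1727/7 ≈ 246.7143.
New expenditure = 136.5714 × 246.7143 = 33694.12.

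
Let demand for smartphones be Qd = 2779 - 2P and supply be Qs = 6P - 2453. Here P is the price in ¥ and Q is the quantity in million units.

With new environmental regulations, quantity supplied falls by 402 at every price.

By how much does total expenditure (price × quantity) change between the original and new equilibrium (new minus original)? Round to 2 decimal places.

Initially, 2779 - 2P = 6P - 2453, so 5232 = 8P and P = 654, Q = 1471.
The new curves are Qd = 2779 - 2P (demand) and Qs = 6P - 2855 (supply).
New equilibrium: 2779 - 2P = 6P - 2855 ⇒ 5634 = 8P ⇒ P = 704.25, Q = 1370.5.
Expenditure moves from 654×1471 = 962034 to 704.25×1370.5 = 965174.625; change = +3140.63.

+3140.63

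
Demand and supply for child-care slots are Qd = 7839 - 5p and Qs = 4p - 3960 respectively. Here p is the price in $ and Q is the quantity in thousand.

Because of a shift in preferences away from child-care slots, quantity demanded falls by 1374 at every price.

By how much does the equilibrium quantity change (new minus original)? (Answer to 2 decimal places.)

Before the shock: 7839 - 5p = 4p - 3960 ⇒ 11799 = 9p ⇒ p = 1311, Q = 1284.
With the change applied: demand Qd = 6465 - 5p, supply Qs = 4p - 3960.
Clearing the new market: 6465 - 5p = 4p - 3960, so p = 3475/3 ≈ 1158.3333 and Q = 2020/3 ≈ 673.3333.
ΔQ = 673.3333 − 1284 = -610.67.

-610.67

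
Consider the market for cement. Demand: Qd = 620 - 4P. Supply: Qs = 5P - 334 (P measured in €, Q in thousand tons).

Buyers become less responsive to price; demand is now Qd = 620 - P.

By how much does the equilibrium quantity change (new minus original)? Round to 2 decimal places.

Initially, 620 - 4P = 5P - 334, so 954 = 9P and P = 106, Q = 196.
The new curves are Qd = 620 - P (demand) and Qs = 5P - 334 (supply).
Clearing the new market: 620 - P = 5P - 334, so P = 159 and Q = 461.
ΔQ = 461 − 196 = +265.00.

+265.00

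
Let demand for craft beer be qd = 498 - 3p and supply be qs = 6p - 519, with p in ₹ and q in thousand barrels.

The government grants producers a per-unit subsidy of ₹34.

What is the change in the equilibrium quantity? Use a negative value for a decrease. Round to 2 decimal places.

+68.00

Original equilibrium: 498 - 3p = 6p - 519 gives 1017 = 9p, so p = 113 and q = 159.
Since sellers receive the price plus the subsidy, the effective supply curve becomes qs = 6p - 315.
Clearing the new market: 498 - 3p = 6p - 315, so p = 271/3 ≈ 90.3333 and q = 227.
Δq = 227 − 159 = +68.00.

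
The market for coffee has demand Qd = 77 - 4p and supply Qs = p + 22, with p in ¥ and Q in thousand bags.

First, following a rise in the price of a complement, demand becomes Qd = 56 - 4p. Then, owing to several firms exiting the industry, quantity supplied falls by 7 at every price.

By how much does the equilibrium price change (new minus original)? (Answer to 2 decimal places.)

Before the shock: 77 - 4p = p + 22 ⇒ 55 = 5p ⇒ p = 11, Q = 33.
After the shift, demand is Qd = 56 - 4p and supply is Qs = p + 15.
Clearing the new market: 56 - 4p = p + 15, so p = 8.2 and Q = 23.2.
Δp = 8.2 − 11 = -2.80.

-2.80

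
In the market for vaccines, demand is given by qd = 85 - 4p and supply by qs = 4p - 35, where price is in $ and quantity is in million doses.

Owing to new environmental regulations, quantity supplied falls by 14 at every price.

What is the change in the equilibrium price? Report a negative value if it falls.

Original equilibrium: 85 - 4p = 4p - 35 gives 120 = 8p, so p = 15 and q = 25.
With the change applied: demand qd = 85 - 4p, supply qs = 4p - 49.
Setting them equal: 85 - 4p = 4p - 49 → 134 = 8p, so p = 16.75 and q = 18.
Δp = 16.75 − 15 = +1.75.

+1.75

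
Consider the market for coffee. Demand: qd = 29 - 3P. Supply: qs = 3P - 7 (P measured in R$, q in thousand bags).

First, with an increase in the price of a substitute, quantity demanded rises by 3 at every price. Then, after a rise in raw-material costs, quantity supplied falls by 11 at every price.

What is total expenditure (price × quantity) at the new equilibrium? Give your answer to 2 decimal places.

58.33

Initially, 29 - 3P = 3P - 7, so 36 = 6P and P = 6, q = 11.
The shock moves the curves to qd = 32 - 3P and qs = 3P - 18.
New equilibrium: 32 - 3P = 3P - 18 ⇒ 50 = 6P ⇒ P = 25/3 ≈ 8.3333, q = 7.
New expenditure = 8.3333 × 7 = 58.33.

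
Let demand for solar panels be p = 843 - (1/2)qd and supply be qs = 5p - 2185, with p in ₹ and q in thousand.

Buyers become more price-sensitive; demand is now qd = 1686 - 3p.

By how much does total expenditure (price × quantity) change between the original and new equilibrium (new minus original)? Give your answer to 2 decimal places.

-207331.80

Initially, 1686 - 2p = 5p - 2185, so 3871 = 7p and p = 553, q = 580.
After the shift, demand is qd = 1686 - 3p and supply is qs = 5p - 2185.
Setting them equal: 1686 - 3p = 5p - 2185 → 3871 = 8p, so p = 483.875 and q = 234.375.
Expenditure moves from 553×580 = 320740 to 483.875×234.375 = 113408.203125; change = -207331.80.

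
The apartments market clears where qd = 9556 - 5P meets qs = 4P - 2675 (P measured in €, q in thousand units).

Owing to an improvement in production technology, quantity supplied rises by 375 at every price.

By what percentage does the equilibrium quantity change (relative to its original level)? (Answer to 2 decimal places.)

+7.55

Solve the original market: 9556 - 5P = 4P - 2675, hence P = 1359 and q = 2761.
The shock moves the curves to qd = 9556 - 5P and qs = 4P - 2300.
New equilibrium: 9556 - 5P = 4P - 2300 ⇒ 11856 = 9P ⇒ P = 3952/3 ≈ 1317.3333, q = 8908/3 ≈ 2969.3333.
%Δq = (2969.3333 − 2761) / 2761 × 100 = +7.55%.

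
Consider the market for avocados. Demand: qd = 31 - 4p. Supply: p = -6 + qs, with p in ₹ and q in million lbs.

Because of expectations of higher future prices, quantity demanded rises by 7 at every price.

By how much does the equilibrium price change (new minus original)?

Solve the original market: 31 - 4p = p + 6, hence p = 5 and q = 11.
The shock moves the curves to qd = 38 - 4p and qs = p + 6.
Clearing the new market: 38 - 4p = p + 6, so p = 6.4 and q = 12.4.
Δp = 6.4 − 5 = +1.4.

+1.4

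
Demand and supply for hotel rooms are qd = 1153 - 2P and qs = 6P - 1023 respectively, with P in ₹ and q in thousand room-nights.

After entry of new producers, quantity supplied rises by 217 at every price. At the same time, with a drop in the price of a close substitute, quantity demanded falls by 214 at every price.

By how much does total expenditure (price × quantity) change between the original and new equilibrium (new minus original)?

Original equilibrium: 1153 - 2P = 6P - 1023 gives 2176 = 8P, so P = 272 and q = 609.
The shock moves the curves to qd = 939 - 2P and qs = 6P - 806.
Equate the new curves: 939 - 2P = 6P - 806, giving 1745 = 8P, P = 218.125, q = 502.75.
Expenditure moves from 272×609 = 165648 to 218.125×502.75 = 109662.34375; change = -55985.65625.

-55985.65625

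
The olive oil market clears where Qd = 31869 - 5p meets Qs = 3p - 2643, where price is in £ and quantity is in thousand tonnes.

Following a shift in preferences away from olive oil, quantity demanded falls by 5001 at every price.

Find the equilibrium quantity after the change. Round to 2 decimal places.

Solve the original market: 31869 - 5p = 3p - 2643, hence p = 4314 and Q = 10299.
With the change applied: demand Qd = 26868 - 5p, supply Qs = 3p - 2643.
Setting them equal: 26868 - 5p = 3p - 2643 → 29511 = 8p, so p = 3688.875 and Q = 8423.625.

8423.63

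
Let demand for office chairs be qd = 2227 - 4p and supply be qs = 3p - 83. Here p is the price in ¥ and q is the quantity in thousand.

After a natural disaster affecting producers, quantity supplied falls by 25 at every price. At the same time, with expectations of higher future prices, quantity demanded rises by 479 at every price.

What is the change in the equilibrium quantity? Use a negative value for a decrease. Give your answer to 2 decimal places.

Solve the original market: 2227 - 4p = 3p - 83, hence p = 330 and q = 907.
The new curves are qd = 2706 - 4p (demand) and qs = 3p - 108 (supply).
Clearing the new market: 2706 - 4p = 3p - 108, so p = 402 and q = 1098.
Δq = 1098 − 907 = +191.00.

+191.00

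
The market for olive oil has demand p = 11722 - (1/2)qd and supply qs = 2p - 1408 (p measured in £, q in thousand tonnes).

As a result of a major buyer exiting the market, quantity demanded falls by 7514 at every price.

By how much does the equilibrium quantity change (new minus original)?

Solve the original market: 23444 - 2p = 2p - 1408, hence p = 6213 and q = 11018.
The new curves are qd = 15930 - 2p (demand) and qs = 2p - 1408 (supply).
Clearing the new market: 15930 - 2p = 2p - 1408, so p = 4334.5 and q = 7261.
Δq = 7261 − 11018 = -3757.

-3757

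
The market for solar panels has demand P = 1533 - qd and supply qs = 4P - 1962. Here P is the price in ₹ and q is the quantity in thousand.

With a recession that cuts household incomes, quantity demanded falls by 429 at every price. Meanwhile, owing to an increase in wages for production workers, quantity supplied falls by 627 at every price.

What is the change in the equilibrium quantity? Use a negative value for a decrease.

-468.6

Before the shock: 1533 - P = 4P - 1962 ⇒ 3495 = 5P ⇒ P = 699, q = 834.
After the shift, demand is qd = 1104 - P and supply is qs = 4P - 2589.
Equate the new curves: 1104 - P = 4P - 2589, giving 3693 = 5P, P = 738.6, q = 365.4.
Δq = 365.4 − 834 = -468.6.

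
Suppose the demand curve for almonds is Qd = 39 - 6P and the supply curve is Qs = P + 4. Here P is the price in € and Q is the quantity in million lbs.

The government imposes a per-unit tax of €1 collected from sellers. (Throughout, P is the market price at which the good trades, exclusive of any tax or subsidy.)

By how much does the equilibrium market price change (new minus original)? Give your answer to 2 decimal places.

Initially, 39 - 6P = P + 4, so 35 = 7P and P = 5, Q = 9.
Since sellers keep the price net of the tax, the effective supply curve becomes Qs = P + 3.
Setting them equal: 39 - 6P = P + 3 → 36 = 7P, so P = 36/7 ≈ 5.1429 and Q = 57/7 ≈ 8.1429.
ΔP = 5.1429 − 5 = +0.14.

+0.14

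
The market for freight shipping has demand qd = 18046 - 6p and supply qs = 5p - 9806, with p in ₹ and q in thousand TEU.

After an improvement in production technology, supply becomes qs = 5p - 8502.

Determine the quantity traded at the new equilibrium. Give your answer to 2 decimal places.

Initially, 18046 - 6p = 5p - 9806, so 27852 = 11p and p = 2532, q = 2854.
The shock moves the curves to qd = 18046 - 6p and qs = 5p - 8502.
Setting them equal: 18046 - 6p = 5p - 8502 → 26548 = 11p, so p = 26548/11 ≈ 2413.4545 and q = 39218/11 ≈ 3565.2727.

3565.27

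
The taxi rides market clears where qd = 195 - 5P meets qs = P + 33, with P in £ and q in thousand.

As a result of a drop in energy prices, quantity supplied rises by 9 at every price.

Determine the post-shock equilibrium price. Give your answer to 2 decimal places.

25.50

Before the shock: 195 - 5P = P + 33 ⇒ 162 = 6P ⇒ P = 27, q = 60.
The new curves are qd = 195 - 5P (demand) and qs = P + 42 (supply).
Setting them equal: 195 - 5P = P + 42 → 153 = 6P, so P = 25.5 and q = 67.5.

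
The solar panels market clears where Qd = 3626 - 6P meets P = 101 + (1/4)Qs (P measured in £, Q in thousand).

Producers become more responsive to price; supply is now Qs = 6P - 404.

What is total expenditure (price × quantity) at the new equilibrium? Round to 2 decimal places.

541027.50

Initially, 3626 - 6P = 4P - 404, so 4030 = 10P and P = 403, Q = 1208.
The shock moves the curves to Qd = 3626 - 6P and Qs = 6P - 404.
Clearing the new market: 3626 - 6P = 6P - 404, so P = 2015/6 ≈ 335.8333 and Q = 1611.
New expenditure = 335.8333 × 1611 = 541027.50.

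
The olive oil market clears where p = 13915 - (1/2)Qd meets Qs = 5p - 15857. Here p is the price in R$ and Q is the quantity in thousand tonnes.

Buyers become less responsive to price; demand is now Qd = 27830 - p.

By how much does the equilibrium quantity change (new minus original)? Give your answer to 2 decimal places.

Solve the original market: 27830 - 2p = 5p - 15857, hence p = 6241 and Q = 15348.
With the change applied: demand Qd = 27830 - p, supply Qs = 5p - 15857.
New equilibrium: 27830 - p = 5p - 15857 ⇒ 43687 = 6p ⇒ p = 43687/6 ≈ 7281.1667, Q = 123293/6 ≈ 20548.8333.
ΔQ = 20548.8333 − 15348 = +5200.83.

+5200.83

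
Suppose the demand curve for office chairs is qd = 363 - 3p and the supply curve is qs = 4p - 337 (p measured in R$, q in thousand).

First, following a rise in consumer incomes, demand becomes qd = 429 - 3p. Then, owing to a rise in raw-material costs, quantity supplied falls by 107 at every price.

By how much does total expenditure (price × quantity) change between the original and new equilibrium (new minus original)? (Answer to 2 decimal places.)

+541.47

Initially, 363 - 3p = 4p - 337, so 700 = 7p and p = 100, q = 63.
The shock moves the curves to qd = 429 - 3p and qs = 4p - 444.
Clearing the new market: 429 - 3p = 4p - 444, so p = 873/7 ≈ 124.7143 and q = 384/7 ≈ 54.8571.
Expenditure moves from 100×63 = 6300 to 124.7143×54.8571 = 6841.4694; change = +541.47.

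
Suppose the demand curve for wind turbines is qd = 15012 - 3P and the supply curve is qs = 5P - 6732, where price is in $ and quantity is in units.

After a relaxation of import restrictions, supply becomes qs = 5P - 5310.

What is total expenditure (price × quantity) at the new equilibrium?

Initially, 15012 - 3P = 5P - 6732, so 21744 = 8P and P = 2718, q = 6858.
After the shift, demand is qd = 15012 - 3P and supply is qs = 5P - 5310.
New equilibrium: 15012 - 3P = 5P - 5310 ⇒ 20322 = 8P ⇒ P = 2540.25, q = 7391.25.
New expenditure = 2540.25 × 7391.25 = 18775622.8125.

18775622.8125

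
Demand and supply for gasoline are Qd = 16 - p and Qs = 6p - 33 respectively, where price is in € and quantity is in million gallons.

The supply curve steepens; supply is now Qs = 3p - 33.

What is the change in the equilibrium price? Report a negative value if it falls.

+5.25

Initially, 16 - p = 6p - 33, so 49 = 7p and p = 7, Q = 9.
With the change applied: demand Qd = 16 - p, supply Qs = 3p - 33.
Clearing the new market: 16 - p = 3p - 33, so p = 12.25 and Q = 3.75.
Δp = 12.25 − 7 = +5.25.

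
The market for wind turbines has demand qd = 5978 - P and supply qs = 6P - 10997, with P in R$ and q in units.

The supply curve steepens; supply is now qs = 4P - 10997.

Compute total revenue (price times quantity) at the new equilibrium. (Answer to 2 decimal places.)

Before the shock: 5978 - P = 6P - 10997 ⇒ 16975 = 7P ⇒ P = 2425, q = 3553.
After the shift, demand is qd = 5978 - P and supply is qs = 4P - 10997.
Equate the new curves: 5978 - P = 4P - 10997, giving 16975 = 5P, P = 3395, q = 2583.
New expenditure = 3395 × 2583 = 8769285.00.

8769285.00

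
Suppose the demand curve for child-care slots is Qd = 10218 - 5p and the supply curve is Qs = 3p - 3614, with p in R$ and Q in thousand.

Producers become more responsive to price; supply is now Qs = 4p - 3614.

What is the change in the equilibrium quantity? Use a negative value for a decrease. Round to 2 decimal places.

Before the shock: 10218 - 5p = 3p - 3614 ⇒ 13832 = 8p ⇒ p = 1729, Q = 1573.
After the shift, demand is Qd = 10218 - 5p and supply is Qs = 4p - 3614.
Equate the new curves: 10218 - 5p = 4p - 3614, giving 13832 = 9p, p = 13832/9 ≈ 1536.8889, Q = 22802/9 ≈ 2533.5556.
ΔQ = 2533.5556 − 1573 = +960.56.

+960.56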